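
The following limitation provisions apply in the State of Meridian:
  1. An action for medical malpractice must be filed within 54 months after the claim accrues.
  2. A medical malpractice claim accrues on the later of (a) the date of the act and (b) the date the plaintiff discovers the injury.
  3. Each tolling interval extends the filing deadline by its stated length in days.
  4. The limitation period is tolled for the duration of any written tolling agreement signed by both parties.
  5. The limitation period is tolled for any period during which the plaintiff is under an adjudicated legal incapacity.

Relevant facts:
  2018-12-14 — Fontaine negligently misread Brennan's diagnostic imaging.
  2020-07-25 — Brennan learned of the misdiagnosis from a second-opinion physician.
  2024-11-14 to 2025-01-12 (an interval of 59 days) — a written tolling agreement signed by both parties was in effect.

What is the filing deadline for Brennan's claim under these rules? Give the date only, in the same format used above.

2025-03-25

Because discovery on 2020-07-25 post-dates the 2018-12-14 act, accrual under the later-of rule falls on 2020-07-25.
The untolled deadline — 54 months after 2020-07-25 — is 2025-01-25.
Because the written tolling agreement ran from 2024-11-14 to 2025-01-12, the deadline is extended by 59 days to 2025-03-25.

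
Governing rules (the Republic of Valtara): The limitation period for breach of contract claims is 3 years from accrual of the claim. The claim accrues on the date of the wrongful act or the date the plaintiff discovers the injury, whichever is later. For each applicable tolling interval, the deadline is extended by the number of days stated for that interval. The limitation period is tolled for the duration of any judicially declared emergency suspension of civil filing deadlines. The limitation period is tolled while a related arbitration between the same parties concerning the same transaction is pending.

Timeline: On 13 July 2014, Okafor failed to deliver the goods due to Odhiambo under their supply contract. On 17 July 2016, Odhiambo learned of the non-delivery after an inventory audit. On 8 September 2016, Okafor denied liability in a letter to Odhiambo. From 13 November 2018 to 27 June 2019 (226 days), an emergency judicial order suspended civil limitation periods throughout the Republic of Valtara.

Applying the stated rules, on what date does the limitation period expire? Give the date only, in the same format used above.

28 February 2020

Because discovery on 17 July 2016 post-dates the 13 July 2014 act, accrual under the later-of rule falls on 17 July 2016.
3 years from 17 July 2016 is 17 July 2019.
The period was tolled for 226 days by the emergency suspension of filing deadlines (13 November 2018 to 27 June 2019), pushing the deadline to 28 February 2020.
The other events in the timeline have no effect on the limitation period under the stated rules.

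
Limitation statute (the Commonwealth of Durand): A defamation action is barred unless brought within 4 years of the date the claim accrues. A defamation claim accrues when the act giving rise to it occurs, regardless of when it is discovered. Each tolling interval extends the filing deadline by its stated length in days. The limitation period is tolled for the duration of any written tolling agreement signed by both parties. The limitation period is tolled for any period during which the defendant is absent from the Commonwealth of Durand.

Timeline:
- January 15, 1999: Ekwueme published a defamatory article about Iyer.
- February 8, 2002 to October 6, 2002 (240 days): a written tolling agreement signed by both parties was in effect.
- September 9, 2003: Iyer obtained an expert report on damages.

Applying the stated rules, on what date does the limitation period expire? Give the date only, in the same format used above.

The claim accrued on January 15, 1999, the date of the act.
The untolled deadline — 4 years after January 15, 1999 — is January 15, 2003.
The period was tolled for 240 days by the written tolling agreement (February 8, 2002 to October 6, 2002), pushing the deadline to September 12, 2003.
None of the other events listed affects the running of the period under the stated rules.

September 12, 2003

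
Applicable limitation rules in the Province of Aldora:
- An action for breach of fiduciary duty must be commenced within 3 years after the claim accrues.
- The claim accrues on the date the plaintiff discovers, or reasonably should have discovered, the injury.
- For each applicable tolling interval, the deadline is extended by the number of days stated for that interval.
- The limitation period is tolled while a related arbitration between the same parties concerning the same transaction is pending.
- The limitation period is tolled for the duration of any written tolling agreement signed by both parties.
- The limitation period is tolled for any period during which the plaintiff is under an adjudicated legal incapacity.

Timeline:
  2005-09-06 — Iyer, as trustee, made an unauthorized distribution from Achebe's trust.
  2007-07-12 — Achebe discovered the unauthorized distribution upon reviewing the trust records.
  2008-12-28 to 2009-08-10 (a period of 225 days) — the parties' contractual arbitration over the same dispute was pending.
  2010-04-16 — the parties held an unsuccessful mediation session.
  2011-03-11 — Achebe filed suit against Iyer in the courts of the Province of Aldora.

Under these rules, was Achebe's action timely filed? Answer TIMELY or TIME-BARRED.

TIME-BARRED

The claim did not accrue until Achebe discovered the injury on 2007-07-12; the 2005-09-06 act date does not start the clock under the stated rule.
3 years from 2007-07-12 is 2010-07-12.
Because the pending related arbitration ran from 2008-12-28 to 2009-08-10, the deadline is extended by 225 days to 2011-02-22.
The other events in the timeline have no effect on the limitation period under the stated rules.
Achebe filed on 2011-03-11, after the 2011-02-22 deadline, so the action is time-barred.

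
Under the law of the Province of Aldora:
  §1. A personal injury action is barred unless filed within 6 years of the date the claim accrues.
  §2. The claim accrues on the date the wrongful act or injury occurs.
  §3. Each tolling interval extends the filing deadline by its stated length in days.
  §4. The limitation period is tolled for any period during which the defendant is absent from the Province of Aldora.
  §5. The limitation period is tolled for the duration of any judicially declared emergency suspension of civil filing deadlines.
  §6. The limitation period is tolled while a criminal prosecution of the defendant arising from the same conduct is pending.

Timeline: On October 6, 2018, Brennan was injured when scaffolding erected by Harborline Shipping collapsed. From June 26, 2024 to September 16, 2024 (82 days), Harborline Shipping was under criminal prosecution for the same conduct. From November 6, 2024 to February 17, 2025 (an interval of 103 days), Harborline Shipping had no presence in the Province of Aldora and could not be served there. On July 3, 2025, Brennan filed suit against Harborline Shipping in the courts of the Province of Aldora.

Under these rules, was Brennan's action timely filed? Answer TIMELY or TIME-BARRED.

The limitation period began to run on October 6, 2018.
6 years from October 6, 2018 is October 6, 2024.
Because the pending criminal prosecution ran from June 26, 2024 to September 16, 2024, the deadline is extended by 82 days to December 27, 2024.
Because the defendant's absence from the jurisdiction ran from November 6, 2024 to February 17, 2025, the deadline is extended by 103 days to April 9, 2025.
Brennan filed on July 3, 2025, after the April 9, 2025 deadline, so the action is time-barred.

TIME-BARRED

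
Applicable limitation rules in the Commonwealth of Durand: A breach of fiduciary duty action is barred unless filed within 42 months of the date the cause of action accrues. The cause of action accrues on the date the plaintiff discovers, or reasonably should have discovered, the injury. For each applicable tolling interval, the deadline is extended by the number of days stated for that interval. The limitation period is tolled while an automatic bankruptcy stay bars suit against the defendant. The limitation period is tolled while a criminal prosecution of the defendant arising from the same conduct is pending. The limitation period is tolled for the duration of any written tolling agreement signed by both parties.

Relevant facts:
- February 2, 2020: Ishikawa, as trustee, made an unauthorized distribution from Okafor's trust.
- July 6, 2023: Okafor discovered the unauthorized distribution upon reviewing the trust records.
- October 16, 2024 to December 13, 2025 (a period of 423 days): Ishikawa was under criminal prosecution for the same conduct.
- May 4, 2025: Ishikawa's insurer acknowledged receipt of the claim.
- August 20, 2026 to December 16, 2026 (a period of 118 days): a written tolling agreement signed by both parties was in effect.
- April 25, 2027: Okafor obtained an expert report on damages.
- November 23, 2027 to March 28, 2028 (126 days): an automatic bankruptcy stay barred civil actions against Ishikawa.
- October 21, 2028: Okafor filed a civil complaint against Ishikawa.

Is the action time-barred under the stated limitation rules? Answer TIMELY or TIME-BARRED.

TIMELY

The claim did not accrue until Okafor discovered the injury on July 6, 2023; the February 2, 2020 act date does not start the clock under the stated rule.
The untolled deadline — 42 months after July 6, 2023 — is January 6, 2027.
The period was tolled for 423 days by the pending criminal prosecution (October 16, 2024 to December 13, 2025), pushing the deadline to March 4, 2028.
The written tolling agreement from August 20, 2026 to December 16, 2026 tolled the period for 118 days, extending the deadline to June 30, 2028.
The period was tolled for 126 days by the automatic bankruptcy stay (November 23, 2027 to March 28, 2028), pushing the deadline to November 3, 2028.
None of the other events listed affects the running of the period under the stated rules.
Okafor filed on October 21, 2028, before the November 3, 2028 deadline, so the action is timely.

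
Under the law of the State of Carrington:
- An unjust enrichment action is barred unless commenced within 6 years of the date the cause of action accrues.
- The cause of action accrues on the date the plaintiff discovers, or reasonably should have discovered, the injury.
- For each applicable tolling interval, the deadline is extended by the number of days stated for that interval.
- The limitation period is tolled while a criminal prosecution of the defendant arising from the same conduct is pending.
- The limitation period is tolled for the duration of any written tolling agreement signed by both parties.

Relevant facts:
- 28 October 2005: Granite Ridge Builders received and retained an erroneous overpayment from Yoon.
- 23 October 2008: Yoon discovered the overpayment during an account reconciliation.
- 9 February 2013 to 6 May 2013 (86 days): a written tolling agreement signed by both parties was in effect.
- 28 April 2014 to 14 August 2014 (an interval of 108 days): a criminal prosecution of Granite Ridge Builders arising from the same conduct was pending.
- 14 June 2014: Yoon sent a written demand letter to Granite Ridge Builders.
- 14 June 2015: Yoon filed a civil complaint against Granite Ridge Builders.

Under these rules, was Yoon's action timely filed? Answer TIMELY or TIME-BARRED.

TIME-BARRED

The claim did not accrue until Yoon discovered the injury on 23 October 2008; the 28 October 2005 act date does not start the clock under the stated rule.
The untolled deadline — 6 years after 23 October 2008 — is 23 October 2014.
The written tolling agreement from 9 February 2013 to 6 May 2013 tolled the period for 86 days, extending the deadline to 17 January 2015.
The pending criminal prosecution from 28 April 2014 to 14 August 2014 tolled the period for 108 days, extending the deadline to 5 May 2015.
None of the other events listed affects the running of the period under the stated rules.
Yoon filed on 14 June 2015, after the 5 May 2015 deadline, so the action is time-barred.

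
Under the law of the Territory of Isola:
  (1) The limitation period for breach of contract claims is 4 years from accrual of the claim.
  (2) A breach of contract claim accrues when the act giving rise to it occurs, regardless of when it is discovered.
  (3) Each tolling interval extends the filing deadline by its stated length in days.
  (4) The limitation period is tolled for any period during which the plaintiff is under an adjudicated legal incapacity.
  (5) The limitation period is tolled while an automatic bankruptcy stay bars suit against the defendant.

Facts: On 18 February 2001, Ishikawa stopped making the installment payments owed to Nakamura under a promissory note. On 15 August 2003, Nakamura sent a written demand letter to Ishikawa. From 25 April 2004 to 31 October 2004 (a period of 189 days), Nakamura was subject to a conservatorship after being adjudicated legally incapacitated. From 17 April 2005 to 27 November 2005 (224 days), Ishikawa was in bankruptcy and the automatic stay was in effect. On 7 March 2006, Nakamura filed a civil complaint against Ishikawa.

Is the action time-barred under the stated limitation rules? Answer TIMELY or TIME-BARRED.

The claim accrued on 18 February 2001, when the wrongful act occurred.
The untolled deadline — 4 years after 18 February 2001 — is 18 February 2005.
The plaintiff's legal incapacity from 25 April 2004 to 31 October 2004 tolled the period for 189 days, extending the deadline to 26 August 2005.
The period was tolled for 224 days by the automatic bankruptcy stay (17 April 2005 to 27 November 2005), pushing the deadline to 7 April 2006.
Nothing else in the chronology tolls or restarts the period.
The 7 March 2006 filing precedes the 7 April 2006 deadline; the claim is timely.

TIMELY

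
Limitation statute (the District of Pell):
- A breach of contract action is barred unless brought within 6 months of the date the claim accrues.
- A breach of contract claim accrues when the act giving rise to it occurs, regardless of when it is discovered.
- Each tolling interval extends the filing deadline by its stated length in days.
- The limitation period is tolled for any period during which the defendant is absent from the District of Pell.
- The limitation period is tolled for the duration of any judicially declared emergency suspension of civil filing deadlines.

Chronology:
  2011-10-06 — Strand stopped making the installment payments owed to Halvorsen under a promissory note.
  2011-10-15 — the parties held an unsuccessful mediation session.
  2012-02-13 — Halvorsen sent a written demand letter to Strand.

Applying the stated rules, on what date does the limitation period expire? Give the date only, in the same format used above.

2012-04-06

The limitation period began to run on 2011-10-06.
The untolled deadline — 6 months after 2011-10-06 — is 2012-04-06.
Nothing else in the chronology tolls or restarts the period.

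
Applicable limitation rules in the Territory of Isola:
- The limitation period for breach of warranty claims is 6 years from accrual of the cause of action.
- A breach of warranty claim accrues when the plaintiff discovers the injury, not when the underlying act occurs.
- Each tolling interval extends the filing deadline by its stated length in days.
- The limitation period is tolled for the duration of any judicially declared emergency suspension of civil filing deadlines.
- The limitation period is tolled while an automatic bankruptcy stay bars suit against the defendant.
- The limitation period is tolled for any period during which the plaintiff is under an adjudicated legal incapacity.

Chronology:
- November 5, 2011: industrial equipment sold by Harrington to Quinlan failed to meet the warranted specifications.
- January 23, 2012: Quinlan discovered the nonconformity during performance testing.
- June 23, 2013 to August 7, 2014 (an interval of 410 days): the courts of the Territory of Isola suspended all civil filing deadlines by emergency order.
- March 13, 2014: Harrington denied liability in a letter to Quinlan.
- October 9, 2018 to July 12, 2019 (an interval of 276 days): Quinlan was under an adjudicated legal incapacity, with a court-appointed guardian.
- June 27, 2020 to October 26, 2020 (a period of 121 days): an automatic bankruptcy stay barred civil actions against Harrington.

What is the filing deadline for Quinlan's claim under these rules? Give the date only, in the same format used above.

December 10, 2019

The claim did not accrue until Quinlan discovered the injury on January 23, 2012; the November 5, 2011 act date does not start the clock under the stated rule.
6 years from January 23, 2012 is January 23, 2018.
Because the emergency suspension of filing deadlines ran from June 23, 2013 to August 7, 2014, the deadline is extended by 410 days to March 9, 2019.
Because the plaintiff's legal incapacity ran from October 9, 2018 to July 12, 2019, the deadline is extended by 276 days to December 10, 2019.
The automatic bankruptcy stay starting June 27, 2020 came too late — the period had run on December 10, 2019 — and so does not extend the deadline.
None of the other events listed affects the running of the period under the stated rules.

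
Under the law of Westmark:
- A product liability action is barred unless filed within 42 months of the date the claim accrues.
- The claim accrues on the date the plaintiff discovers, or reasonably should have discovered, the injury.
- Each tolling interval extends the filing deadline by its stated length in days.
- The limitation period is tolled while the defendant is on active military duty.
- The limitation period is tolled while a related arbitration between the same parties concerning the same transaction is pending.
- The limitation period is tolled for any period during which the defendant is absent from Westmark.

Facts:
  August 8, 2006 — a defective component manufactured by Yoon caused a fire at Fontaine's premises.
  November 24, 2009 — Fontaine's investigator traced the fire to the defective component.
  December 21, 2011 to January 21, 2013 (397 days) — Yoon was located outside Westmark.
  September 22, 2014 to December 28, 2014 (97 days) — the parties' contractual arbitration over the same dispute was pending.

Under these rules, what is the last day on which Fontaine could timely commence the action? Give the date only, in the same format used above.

June 25, 2014

Under the discovery rule, the claim accrued on November 24, 2009, when Fontaine discovered the injury — not on the August 8, 2006 date of the underlying act.
The untolled deadline — 42 months after November 24, 2009 — is May 24, 2013.
The defendant's absence from the jurisdiction from December 21, 2011 to January 21, 2013 tolled the period for 397 days, extending the deadline to June 25, 2014.
The pending related arbitration starting September 22, 2014 came too late — the period had run on June 25, 2014 — and so does not extend the deadline.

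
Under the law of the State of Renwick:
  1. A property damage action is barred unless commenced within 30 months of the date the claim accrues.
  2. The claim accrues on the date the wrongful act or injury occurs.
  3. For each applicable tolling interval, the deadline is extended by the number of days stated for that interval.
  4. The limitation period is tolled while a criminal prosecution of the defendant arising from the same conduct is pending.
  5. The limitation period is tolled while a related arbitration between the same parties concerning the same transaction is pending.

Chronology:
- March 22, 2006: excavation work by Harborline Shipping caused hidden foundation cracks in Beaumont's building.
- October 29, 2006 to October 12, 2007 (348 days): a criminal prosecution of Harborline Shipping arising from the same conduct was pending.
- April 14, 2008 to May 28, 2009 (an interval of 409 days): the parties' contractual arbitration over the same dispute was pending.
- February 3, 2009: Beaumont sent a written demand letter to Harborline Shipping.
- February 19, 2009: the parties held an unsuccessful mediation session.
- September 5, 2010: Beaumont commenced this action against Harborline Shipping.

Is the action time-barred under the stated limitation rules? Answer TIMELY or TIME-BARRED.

The claim accrued on March 22, 2006, the date of the act.
Adding the 30 months base period to March 22, 2006 gives a deadline of September 22, 2008, before any tolling.
The period was tolled for 348 days by the pending criminal prosecution (October 29, 2006 to October 12, 2007), pushing the deadline to September 5, 2009.
The pending related arbitration from April 14, 2008 to May 28, 2009 tolled the period for 409 days, extending the deadline to October 19, 2010.
None of the other events listed affects the running of the period under the stated rules.
The September 5, 2010 filing precedes the October 19, 2010 deadline; the claim is timely.

TIMELY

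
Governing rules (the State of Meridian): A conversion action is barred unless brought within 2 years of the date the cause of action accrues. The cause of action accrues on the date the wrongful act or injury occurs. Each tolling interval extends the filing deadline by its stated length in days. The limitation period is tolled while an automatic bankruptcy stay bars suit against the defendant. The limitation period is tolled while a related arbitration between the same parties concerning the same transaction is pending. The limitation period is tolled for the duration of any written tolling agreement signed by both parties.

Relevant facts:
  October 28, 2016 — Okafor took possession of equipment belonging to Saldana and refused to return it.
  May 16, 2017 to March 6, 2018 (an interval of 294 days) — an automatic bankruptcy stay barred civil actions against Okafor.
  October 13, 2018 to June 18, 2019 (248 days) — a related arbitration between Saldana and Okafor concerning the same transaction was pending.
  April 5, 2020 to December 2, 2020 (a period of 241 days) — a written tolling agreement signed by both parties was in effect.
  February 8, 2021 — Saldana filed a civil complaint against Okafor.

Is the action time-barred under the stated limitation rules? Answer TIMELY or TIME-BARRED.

TIME-BARRED

The limitation period began to run on October 28, 2016.
The untolled deadline — 2 years after October 28, 2016 — is October 28, 2018.
Because the automatic bankruptcy stay ran from May 16, 2017 to March 6, 2018, the deadline is extended by 294 days to August 18, 2019.
The period was tolled for 248 days by the pending related arbitration (October 13, 2018 to June 18, 2019), pushing the deadline to April 22, 2020.
The period was tolled for 241 days by the written tolling agreement (April 5, 2020 to December 2, 2020), pushing the deadline to December 19, 2020.
Filing on February 8, 2021 missed the December 19, 2020 deadline — the action is time-barred.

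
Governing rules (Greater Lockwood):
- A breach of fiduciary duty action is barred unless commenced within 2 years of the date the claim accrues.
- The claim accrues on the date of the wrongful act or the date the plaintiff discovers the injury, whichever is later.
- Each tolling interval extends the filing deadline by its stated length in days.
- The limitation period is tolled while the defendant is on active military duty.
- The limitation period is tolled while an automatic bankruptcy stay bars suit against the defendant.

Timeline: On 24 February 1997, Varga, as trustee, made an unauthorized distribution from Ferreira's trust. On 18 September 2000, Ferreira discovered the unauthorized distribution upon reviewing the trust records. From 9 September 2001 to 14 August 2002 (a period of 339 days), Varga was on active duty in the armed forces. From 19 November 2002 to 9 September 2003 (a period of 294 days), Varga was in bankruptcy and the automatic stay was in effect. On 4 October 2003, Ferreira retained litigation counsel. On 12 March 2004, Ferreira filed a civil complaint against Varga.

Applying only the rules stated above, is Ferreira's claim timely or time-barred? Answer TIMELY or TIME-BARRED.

TIMELY

Because discovery on 18 September 2000 post-dates the 24 February 1997 act, accrual under the later-of rule falls on 18 September 2000.
The untolled deadline — 2 years after 18 September 2000 — is 18 September 2002.
The period was tolled for 339 days by the defendant's active military service (9 September 2001 to 14 August 2002), pushing the deadline to 23 August 2003.
Because the automatic bankruptcy stay ran from 19 November 2002 to 9 September 2003, the deadline is extended by 294 days to 12 June 2004.
Nothing else in the chronology tolls or restarts the period.
The 12 March 2004 filing precedes the 12 June 2004 deadline; the claim is timely.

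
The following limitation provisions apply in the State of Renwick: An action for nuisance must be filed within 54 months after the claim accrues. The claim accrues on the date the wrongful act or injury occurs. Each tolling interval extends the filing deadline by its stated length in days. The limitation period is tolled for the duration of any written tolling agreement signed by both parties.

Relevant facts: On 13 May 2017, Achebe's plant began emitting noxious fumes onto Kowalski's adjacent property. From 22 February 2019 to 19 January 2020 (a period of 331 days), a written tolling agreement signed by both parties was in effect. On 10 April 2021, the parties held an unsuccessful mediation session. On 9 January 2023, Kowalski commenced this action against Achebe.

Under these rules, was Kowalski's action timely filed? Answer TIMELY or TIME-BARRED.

TIME-BARRED

The claim accrued on 13 May 2017, the date of the act.
The untolled deadline — 54 months after 13 May 2017 — is 13 November 2021.
Because the written tolling agreement ran from 22 February 2019 to 19 January 2020, the deadline is extended by 331 days to 10 October 2022.
Nothing else in the chronology tolls or restarts the period.
Kowalski filed on 9 January 2023, after the 10 October 2022 deadline, so the action is time-barred.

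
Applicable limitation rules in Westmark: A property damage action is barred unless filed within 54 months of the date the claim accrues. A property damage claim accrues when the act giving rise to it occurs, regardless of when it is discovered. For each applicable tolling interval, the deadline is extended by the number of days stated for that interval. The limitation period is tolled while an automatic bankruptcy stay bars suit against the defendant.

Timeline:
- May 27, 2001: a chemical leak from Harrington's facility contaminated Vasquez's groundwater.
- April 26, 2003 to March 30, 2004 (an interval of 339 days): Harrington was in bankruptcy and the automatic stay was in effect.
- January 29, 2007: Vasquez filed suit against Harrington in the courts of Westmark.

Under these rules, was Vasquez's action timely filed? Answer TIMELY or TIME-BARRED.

The claim accrued on May 27, 2001, when the wrongful act occurred.
The untolled deadline — 54 months after May 27, 2001 — is November 27, 2005.
Because the automatic bankruptcy stay ran from April 26, 2003 to March 30, 2004, the deadline is extended by 339 days to November 1, 2006.
Vasquez filed on January 29, 2007, after the November 1, 2006 deadline, so the action is time-barred.

TIME-BARRED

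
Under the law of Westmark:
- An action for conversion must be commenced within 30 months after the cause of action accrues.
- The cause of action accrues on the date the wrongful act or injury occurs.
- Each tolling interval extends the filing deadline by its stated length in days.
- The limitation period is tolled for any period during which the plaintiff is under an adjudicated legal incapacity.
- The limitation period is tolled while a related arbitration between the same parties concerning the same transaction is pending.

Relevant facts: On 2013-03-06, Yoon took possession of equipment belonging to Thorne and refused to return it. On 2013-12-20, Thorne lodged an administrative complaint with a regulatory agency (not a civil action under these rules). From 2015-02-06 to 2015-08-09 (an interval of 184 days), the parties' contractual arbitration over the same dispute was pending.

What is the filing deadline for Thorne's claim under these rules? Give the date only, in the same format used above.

2016-03-08

The cause of action accrued on 2013-03-06, the date of the act.
30 months from 2013-03-06 is 2015-09-06.
The pending related arbitration from 2015-02-06 to 2015-08-09 tolled the period for 184 days, extending the deadline to 2016-03-08.
Nothing else in the chronology tolls or restarts the period.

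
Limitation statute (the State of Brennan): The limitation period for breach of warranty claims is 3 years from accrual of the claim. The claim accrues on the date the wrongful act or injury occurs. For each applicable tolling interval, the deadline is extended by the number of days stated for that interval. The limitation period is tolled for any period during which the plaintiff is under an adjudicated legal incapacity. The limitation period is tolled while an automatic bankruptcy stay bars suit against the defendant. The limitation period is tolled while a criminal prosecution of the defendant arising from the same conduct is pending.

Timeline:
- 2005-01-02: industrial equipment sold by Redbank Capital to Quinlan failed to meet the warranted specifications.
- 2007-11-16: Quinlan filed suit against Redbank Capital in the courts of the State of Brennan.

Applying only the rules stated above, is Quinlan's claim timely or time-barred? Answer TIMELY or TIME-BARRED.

The claim accrued on 2005-01-02, the date of the act.
Adding the 3 years base period to 2005-01-02 gives a deadline of 2008-01-02, before any tolling.
Filing on 2007-11-16 beat the 2008-01-02 deadline — the action is timely.

TIMELY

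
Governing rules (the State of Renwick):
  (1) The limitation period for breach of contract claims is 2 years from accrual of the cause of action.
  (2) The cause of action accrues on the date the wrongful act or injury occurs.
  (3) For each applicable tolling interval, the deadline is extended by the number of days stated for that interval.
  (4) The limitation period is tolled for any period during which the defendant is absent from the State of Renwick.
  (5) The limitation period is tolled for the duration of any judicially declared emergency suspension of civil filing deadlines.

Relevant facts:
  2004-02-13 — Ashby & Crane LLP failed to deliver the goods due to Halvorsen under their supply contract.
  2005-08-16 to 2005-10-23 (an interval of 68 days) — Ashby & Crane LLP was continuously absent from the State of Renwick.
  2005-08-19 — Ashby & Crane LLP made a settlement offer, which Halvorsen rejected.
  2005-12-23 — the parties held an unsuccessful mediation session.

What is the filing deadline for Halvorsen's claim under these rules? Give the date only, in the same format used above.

The limitation period began to run on 2004-02-13.
The untolled deadline — 2 years after 2004-02-13 — is 2006-02-13.
The defendant's absence from the jurisdiction from 2005-08-16 to 2005-10-23 tolled the period for 68 days, extending the deadline to 2006-04-22.
Nothing else in the chronology tolls or restarts the period.

2006-04-22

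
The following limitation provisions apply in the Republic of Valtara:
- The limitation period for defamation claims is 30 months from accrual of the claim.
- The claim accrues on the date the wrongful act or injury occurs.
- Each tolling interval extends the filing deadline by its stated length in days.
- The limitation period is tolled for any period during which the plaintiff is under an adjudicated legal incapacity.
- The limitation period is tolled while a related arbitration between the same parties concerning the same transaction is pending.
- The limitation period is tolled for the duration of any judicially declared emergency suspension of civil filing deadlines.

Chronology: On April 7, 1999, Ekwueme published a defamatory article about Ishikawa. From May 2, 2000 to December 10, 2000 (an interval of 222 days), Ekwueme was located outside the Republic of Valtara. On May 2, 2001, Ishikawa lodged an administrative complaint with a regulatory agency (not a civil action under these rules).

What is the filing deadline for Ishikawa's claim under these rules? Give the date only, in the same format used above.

The claim accrued on April 7, 1999, when the wrongful act occurred.
30 months from April 7, 1999 is October 7, 2001.
The defendant's absence from the jurisdiction from May 2, 2000 to December 10, 2000 does not toll the period, because no stated rule makes the defendant's absence a tolling event.
The other events in the timeline have no effect on the limitation period under the stated rules.

October 7, 2001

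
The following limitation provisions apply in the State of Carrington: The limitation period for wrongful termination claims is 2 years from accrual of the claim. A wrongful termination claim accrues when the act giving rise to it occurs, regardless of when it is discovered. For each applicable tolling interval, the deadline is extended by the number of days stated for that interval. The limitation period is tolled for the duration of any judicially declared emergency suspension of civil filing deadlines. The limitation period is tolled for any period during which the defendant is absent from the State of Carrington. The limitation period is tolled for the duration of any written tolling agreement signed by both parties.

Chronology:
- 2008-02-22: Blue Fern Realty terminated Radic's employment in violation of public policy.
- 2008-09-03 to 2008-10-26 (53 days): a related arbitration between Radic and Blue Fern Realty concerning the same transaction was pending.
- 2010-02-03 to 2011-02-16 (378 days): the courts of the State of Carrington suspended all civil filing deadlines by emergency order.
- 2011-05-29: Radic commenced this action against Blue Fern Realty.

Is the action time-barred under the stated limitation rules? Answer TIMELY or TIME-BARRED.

TIME-BARRED

The limitation period began to run on 2008-02-22.
Adding the 2 years base period to 2008-02-22 gives a deadline of 2010-02-22, before any tolling.
The emergency suspension of filing deadlines from 2010-02-03 to 2011-02-16 tolled the period for 378 days, extending the deadline to 2011-03-07.
Although a pending arbitration ran from 2008-09-03 to 2008-10-26, the stated rules do not make that a tolling event, so it is disregarded.
The 2011-05-29 filing falls after the 2011-03-07 deadline; the claim is time-barred.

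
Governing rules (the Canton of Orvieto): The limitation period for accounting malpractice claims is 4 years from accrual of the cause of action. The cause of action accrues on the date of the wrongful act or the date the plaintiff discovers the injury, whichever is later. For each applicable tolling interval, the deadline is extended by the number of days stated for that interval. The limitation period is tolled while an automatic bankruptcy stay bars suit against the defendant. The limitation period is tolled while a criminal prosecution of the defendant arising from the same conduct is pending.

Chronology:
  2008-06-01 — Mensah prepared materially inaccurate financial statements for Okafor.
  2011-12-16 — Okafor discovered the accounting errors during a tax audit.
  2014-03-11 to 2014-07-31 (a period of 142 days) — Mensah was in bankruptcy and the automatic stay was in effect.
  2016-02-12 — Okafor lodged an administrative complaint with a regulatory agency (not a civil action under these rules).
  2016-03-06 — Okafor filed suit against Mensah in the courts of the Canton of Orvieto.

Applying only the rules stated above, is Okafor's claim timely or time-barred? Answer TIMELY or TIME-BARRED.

TIMELY

Because discovery on 2011-12-16 post-dates the 2008-06-01 act, accrual under the later-of rule falls on 2011-12-16.
The untolled deadline — 4 years after 2011-12-16 — is 2015-12-16.
Because the automatic bankruptcy stay ran from 2014-03-11 to 2014-07-31, the deadline is extended by 142 days to 2016-05-06.
Nothing else in the chronology tolls or restarts the period.
The 2016-03-06 filing precedes the 2016-05-06 deadline; the claim is timely.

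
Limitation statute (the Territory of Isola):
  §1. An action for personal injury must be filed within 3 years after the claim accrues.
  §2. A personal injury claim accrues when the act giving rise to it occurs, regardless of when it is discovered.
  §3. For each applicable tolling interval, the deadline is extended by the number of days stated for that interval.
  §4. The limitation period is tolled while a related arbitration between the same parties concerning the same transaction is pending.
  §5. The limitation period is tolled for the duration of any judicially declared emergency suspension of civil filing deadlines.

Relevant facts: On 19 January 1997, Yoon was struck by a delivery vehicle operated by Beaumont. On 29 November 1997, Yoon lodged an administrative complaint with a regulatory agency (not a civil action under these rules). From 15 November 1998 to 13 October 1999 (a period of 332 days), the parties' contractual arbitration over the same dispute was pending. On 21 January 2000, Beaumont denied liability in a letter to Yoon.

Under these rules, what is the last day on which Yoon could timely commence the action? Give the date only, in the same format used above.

16 December 2000

The claim accrued on 19 January 1997, the date of the act.
The untolled deadline — 3 years after 19 January 1997 — is 19 January 2000.
The pending related arbitration from 15 November 1998 to 13 October 1999 tolled the period for 332 days, extending the deadline to 16 December 2000.
Nothing else in the chronology tolls or restarts the period.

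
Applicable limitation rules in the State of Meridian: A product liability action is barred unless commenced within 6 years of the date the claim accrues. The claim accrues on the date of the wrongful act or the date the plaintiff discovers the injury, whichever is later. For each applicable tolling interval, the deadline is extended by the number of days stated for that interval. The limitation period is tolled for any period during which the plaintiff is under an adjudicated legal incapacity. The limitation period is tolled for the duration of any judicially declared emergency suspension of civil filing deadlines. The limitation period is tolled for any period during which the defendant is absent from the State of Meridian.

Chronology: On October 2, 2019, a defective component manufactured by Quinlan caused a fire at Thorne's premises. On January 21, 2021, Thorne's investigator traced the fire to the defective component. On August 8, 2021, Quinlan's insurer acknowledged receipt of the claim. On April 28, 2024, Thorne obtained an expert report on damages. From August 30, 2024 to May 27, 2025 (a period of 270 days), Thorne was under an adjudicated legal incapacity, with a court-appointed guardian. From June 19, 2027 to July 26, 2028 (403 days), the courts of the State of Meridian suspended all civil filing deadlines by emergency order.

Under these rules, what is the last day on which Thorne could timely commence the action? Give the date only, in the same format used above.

November 24, 2028

The claim accrued on January 21, 2021 — the later of the October 2, 2019 act and the January 21, 2021 discovery.
The untolled deadline — 6 years after January 21, 2021 — is January 21, 2027.
Because the plaintiff's legal incapacity ran from August 30, 2024 to May 27, 2025, the deadline is extended by 270 days to October 18, 2027.
The emergency suspension of filing deadlines from June 19, 2027 to July 26, 2028 tolled the period for 403 days, extending the deadline to November 24, 2028.
None of the other events listed affects the running of the period under the stated rules.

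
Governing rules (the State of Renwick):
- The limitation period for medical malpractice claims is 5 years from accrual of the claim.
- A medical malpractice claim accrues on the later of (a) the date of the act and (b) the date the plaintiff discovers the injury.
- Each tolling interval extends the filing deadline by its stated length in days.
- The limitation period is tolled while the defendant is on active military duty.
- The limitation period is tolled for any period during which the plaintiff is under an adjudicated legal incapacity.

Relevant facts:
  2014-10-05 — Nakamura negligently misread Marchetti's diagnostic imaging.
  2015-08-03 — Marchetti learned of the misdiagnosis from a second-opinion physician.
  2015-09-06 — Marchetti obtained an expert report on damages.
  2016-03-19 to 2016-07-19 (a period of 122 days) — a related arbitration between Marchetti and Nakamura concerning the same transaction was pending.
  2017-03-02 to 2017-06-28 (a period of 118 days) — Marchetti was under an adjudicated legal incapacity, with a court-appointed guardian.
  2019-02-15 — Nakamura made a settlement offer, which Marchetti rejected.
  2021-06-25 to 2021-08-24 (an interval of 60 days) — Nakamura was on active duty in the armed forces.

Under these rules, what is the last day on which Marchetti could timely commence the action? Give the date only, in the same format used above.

Taking the later of the act (2014-10-05) and discovery (2015-08-03), the claim accrued on 2015-08-03.
5 years from 2015-08-03 is 2020-08-03.
The plaintiff's legal incapacity from 2017-03-02 to 2017-06-28 tolled the period for 118 days, extending the deadline to 2020-11-29.
The defendant's active military service starting 2021-06-25 came too late — the period had run on 2020-11-29 — and so does not extend the deadline.
Although a pending arbitration ran from 2016-03-19 to 2016-07-19, the stated rules do not make that a tolling event, so it is disregarded.
The other events in the timeline have no effect on the limitation period under the stated rules.

2020-11-29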